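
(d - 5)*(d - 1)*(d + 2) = d^3 - 4*d^2 - 7*d + 10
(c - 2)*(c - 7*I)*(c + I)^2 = c^4 - 2*c^3 - 5*I*c^3 + 13*c^2 + 10*I*c^2 - 26*c + 7*I*c - 14*I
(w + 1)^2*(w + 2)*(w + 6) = w^4 + 10*w^3 + 29*w^2 + 32*w + 12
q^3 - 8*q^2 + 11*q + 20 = (q - 5)*(q - 4)*(q + 1)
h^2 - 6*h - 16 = (h - 8)*(h + 2)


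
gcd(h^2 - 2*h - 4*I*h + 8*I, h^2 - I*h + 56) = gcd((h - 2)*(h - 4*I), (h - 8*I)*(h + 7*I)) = 1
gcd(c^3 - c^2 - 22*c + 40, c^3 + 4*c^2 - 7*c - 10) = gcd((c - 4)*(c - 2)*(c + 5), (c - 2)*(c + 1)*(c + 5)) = c^2 + 3*c - 10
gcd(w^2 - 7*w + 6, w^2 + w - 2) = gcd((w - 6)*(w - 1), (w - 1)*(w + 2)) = w - 1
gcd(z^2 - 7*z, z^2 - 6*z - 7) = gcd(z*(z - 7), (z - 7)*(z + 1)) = z - 7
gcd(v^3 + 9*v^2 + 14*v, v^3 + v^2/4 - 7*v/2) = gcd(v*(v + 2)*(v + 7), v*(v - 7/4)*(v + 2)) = v^2 + 2*v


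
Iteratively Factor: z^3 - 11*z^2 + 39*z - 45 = (z - 3)*(z^2 - 8*z + 15) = (z - 5)*(z - 3)*(z - 3)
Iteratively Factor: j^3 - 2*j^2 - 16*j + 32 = (j - 4)*(j^2 + 2*j - 8) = (j - 4)*(j - 2)*(j + 4)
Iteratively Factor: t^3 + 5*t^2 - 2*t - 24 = (t + 4)*(t^2 + t - 6) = (t - 2)*(t + 4)*(t + 3)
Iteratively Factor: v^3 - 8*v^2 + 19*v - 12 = (v - 3)*(v^2 - 5*v + 4) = (v - 4)*(v - 3)*(v - 1)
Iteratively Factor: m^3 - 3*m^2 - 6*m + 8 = (m - 1)*(m^2 - 2*m - 8) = (m - 1)*(m + 2)*(m - 4)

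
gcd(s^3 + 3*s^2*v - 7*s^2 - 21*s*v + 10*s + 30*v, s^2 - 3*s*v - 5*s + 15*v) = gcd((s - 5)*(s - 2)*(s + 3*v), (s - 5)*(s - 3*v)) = s - 5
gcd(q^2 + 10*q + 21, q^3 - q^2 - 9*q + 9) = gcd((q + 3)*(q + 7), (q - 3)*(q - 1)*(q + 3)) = q + 3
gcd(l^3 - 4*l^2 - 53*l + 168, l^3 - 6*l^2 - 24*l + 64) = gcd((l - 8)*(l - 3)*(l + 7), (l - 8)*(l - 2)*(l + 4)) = l - 8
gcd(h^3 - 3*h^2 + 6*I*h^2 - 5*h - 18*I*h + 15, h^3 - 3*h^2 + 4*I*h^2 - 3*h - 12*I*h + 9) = h^2 + h*(-3 + I) - 3*I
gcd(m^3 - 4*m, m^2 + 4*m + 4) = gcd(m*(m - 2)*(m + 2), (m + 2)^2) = m + 2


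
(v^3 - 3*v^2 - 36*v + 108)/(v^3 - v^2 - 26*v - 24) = (v^2 + 3*v - 18)/(v^2 + 5*v + 4)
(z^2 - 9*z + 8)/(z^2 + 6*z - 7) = (z - 8)/(z + 7)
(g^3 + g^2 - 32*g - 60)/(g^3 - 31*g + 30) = (g^3 + g^2 - 32*g - 60)/(g^3 - 31*g + 30)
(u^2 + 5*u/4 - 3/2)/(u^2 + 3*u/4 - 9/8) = 2*(u + 2)/(2*u + 3)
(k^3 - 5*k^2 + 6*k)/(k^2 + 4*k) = (k^2 - 5*k + 6)/(k + 4)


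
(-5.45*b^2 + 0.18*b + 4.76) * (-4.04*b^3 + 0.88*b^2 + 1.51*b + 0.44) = 22.018*b^5 - 5.5232*b^4 - 27.3015*b^3 + 2.0626*b^2 + 7.2668*b + 2.0944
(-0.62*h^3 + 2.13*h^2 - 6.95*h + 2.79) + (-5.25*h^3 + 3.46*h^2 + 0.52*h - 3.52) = -5.87*h^3 + 5.59*h^2 - 6.43*h - 0.73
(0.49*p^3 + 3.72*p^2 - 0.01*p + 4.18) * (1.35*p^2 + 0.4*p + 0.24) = 0.6615*p^5 + 5.218*p^4 + 1.5921*p^3 + 6.5318*p^2 + 1.6696*p + 1.0032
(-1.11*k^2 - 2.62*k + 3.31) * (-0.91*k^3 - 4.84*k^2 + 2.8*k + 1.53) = 1.0101*k^5 + 7.7566*k^4 + 6.5607*k^3 - 25.0547*k^2 + 5.2594*k + 5.0643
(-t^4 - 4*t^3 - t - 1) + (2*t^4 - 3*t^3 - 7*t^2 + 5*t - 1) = t^4 - 7*t^3 - 7*t^2 + 4*t - 2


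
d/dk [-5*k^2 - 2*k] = -10*k - 2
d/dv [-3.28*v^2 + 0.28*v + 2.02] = 0.28 - 6.56*v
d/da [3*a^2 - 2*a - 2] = 6*a - 2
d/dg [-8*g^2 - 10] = -16*g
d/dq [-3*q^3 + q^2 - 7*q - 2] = -9*q^2 + 2*q - 7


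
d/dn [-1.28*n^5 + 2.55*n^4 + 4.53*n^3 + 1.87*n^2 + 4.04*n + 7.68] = -6.4*n^4 + 10.2*n^3 + 13.59*n^2 + 3.74*n + 4.04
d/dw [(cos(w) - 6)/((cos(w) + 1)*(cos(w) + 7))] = (cos(w)^2 - 12*cos(w) - 55)*sin(w)/((cos(w) + 1)^2*(cos(w) + 7)^2)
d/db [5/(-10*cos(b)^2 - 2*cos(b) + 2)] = -5*(10*cos(b) + 1)*sin(b)/(2*(5*cos(b)^2 + cos(b) - 1)^2)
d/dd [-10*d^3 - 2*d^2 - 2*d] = -30*d^2 - 4*d - 2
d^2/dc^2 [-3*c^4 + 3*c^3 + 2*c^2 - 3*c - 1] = -36*c^2 + 18*c + 4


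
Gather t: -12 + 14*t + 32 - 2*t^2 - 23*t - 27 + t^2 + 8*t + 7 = -t^2 - t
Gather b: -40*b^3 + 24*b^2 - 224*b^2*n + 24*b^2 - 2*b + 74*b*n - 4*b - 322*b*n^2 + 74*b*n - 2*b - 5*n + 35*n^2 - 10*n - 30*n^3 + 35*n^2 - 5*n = -40*b^3 + b^2*(48 - 224*n) + b*(-322*n^2 + 148*n - 8) - 30*n^3 + 70*n^2 - 20*n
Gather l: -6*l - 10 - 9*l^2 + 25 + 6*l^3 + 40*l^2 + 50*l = 6*l^3 + 31*l^2 + 44*l + 15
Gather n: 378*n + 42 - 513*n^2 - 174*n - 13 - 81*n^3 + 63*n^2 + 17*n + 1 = -81*n^3 - 450*n^2 + 221*n + 30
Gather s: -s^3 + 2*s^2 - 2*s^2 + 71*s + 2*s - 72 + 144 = -s^3 + 73*s + 72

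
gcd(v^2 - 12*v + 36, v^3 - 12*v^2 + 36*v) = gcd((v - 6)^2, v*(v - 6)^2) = v^2 - 12*v + 36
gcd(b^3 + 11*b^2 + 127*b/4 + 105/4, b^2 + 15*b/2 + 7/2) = b + 7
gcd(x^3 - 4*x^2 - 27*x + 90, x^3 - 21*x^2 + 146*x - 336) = x - 6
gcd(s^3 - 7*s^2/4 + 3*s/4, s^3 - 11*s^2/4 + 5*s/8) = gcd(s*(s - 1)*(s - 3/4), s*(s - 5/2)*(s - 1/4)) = s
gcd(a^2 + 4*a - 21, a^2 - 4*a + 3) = a - 3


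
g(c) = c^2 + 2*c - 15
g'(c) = 2*c + 2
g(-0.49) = -15.74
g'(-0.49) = 1.02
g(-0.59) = -15.83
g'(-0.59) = 0.82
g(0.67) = -13.21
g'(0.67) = 3.34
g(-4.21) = -5.70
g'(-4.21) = -6.42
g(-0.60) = -15.84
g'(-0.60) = 0.80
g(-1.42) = -15.82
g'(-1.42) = -0.84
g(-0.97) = -16.00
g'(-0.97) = 0.06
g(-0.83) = -15.97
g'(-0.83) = 0.34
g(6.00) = 33.00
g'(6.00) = 14.00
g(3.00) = 0.00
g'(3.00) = 8.00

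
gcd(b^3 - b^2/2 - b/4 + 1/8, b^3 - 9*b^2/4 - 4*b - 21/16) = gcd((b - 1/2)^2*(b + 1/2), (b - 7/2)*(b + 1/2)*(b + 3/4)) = b + 1/2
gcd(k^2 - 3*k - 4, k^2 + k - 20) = k - 4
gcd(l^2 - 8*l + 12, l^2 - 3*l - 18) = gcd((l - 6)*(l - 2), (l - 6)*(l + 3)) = l - 6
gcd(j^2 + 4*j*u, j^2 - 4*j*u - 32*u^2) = j + 4*u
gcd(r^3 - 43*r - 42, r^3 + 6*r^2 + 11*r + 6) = r + 1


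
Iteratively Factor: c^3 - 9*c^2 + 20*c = (c - 5)*(c^2 - 4*c) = (c - 5)*(c - 4)*(c)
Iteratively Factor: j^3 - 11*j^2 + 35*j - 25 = (j - 5)*(j^2 - 6*j + 5) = (j - 5)^2*(j - 1)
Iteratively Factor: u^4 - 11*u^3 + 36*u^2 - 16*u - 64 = (u + 1)*(u^3 - 12*u^2 + 48*u - 64) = (u - 4)*(u + 1)*(u^2 - 8*u + 16) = (u - 4)^2*(u + 1)*(u - 4)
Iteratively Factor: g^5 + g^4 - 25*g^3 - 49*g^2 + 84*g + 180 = (g + 2)*(g^4 - g^3 - 23*g^2 - 3*g + 90) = (g + 2)*(g + 3)*(g^3 - 4*g^2 - 11*g + 30) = (g - 5)*(g + 2)*(g + 3)*(g^2 + g - 6) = (g - 5)*(g - 2)*(g + 2)*(g + 3)*(g + 3)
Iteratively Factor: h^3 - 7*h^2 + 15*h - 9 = (h - 1)*(h^2 - 6*h + 9) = (h - 3)*(h - 1)*(h - 3)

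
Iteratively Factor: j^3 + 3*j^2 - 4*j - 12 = (j - 2)*(j^2 + 5*j + 6) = (j - 2)*(j + 2)*(j + 3)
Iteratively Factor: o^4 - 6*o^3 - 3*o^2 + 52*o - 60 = (o - 5)*(o^3 - o^2 - 8*o + 12) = (o - 5)*(o + 3)*(o^2 - 4*o + 4) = (o - 5)*(o - 2)*(o + 3)*(o - 2)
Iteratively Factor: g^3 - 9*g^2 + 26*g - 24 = (g - 2)*(g^2 - 7*g + 12) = (g - 4)*(g - 2)*(g - 3)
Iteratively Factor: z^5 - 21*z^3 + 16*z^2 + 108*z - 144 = (z + 4)*(z^4 - 4*z^3 - 5*z^2 + 36*z - 36) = (z - 2)*(z + 4)*(z^3 - 2*z^2 - 9*z + 18) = (z - 3)*(z - 2)*(z + 4)*(z^2 + z - 6) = (z - 3)*(z - 2)*(z + 3)*(z + 4)*(z - 2)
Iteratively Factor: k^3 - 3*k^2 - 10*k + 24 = (k - 2)*(k^2 - k - 12) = (k - 4)*(k - 2)*(k + 3)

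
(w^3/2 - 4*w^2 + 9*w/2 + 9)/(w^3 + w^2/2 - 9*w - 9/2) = (w^2 - 5*w - 6)/(2*w^2 + 7*w + 3)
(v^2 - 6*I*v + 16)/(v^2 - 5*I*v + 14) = (v - 8*I)/(v - 7*I)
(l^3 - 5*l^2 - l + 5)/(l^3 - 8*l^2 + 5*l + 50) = (l^2 - 1)/(l^2 - 3*l - 10)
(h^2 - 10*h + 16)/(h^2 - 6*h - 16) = (h - 2)/(h + 2)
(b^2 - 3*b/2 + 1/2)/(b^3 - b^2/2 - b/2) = (2*b - 1)/(b*(2*b + 1))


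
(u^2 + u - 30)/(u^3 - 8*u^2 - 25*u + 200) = (u + 6)/(u^2 - 3*u - 40)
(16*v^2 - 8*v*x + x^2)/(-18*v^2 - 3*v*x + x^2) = (-16*v^2 + 8*v*x - x^2)/(18*v^2 + 3*v*x - x^2)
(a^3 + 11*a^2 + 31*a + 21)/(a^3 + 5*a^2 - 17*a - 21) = (a + 3)/(a - 3)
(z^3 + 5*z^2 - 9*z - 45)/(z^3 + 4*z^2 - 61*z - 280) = (z^2 - 9)/(z^2 - z - 56)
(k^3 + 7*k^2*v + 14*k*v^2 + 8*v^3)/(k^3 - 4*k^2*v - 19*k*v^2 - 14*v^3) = (-k - 4*v)/(-k + 7*v)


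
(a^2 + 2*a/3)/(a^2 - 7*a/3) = (3*a + 2)/(3*a - 7)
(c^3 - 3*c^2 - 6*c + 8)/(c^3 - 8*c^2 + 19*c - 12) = (c + 2)/(c - 3)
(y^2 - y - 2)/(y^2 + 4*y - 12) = (y + 1)/(y + 6)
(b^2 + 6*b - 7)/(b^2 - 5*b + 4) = (b + 7)/(b - 4)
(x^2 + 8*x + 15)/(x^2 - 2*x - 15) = (x + 5)/(x - 5)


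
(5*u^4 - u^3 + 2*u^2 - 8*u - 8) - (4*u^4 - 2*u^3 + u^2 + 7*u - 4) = u^4 + u^3 + u^2 - 15*u - 4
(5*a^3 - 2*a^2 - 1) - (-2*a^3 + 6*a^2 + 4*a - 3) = 7*a^3 - 8*a^2 - 4*a + 2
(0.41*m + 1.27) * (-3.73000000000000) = -1.5293*m - 4.7371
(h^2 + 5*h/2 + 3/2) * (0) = 0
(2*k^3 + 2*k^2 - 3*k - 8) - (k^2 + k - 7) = 2*k^3 + k^2 - 4*k - 1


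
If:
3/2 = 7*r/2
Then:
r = 3/7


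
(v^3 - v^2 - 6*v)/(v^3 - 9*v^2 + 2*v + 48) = v/(v - 8)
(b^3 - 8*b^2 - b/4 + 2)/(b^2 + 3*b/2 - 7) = (4*b^3 - 32*b^2 - b + 8)/(2*(2*b^2 + 3*b - 14))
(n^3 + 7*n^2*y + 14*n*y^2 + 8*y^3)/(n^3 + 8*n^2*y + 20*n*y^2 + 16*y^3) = (n + y)/(n + 2*y)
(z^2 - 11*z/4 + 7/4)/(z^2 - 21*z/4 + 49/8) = 2*(z - 1)/(2*z - 7)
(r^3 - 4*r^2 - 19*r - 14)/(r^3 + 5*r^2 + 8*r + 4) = (r - 7)/(r + 2)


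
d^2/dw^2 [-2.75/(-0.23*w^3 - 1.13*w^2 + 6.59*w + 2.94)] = (-(3.795*w + 6.215)*(0.23*w^3 + 1.13*w^2 - 6.59*w - 2.94) + 2.75*(0.69*w^2 + 2.26*w - 6.59)*(1.38*w^2 + 4.52*w - 13.18))/(0.23*w^3 + 1.13*w^2 - 6.59*w - 2.94)^3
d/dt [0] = 0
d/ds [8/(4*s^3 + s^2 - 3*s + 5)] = 8*(-12*s^2 - 2*s + 3)/(4*s^3 + s^2 - 3*s + 5)^2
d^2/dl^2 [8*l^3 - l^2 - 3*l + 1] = 48*l - 2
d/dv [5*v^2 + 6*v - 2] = 10*v + 6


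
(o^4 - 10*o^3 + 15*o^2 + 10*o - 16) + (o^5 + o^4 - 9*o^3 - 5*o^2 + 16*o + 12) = o^5 + 2*o^4 - 19*o^3 + 10*o^2 + 26*o - 4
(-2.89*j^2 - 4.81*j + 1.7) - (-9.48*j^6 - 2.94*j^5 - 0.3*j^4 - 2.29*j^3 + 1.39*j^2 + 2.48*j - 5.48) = 9.48*j^6 + 2.94*j^5 + 0.3*j^4 + 2.29*j^3 - 4.28*j^2 - 7.29*j + 7.18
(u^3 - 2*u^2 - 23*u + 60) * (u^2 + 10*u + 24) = u^5 + 8*u^4 - 19*u^3 - 218*u^2 + 48*u + 1440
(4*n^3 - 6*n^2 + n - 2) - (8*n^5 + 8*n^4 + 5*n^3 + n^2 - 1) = -8*n^5 - 8*n^4 - n^3 - 7*n^2 + n - 1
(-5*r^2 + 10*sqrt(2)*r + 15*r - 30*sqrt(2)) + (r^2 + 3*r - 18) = -4*r^2 + 10*sqrt(2)*r + 18*r - 30*sqrt(2) - 18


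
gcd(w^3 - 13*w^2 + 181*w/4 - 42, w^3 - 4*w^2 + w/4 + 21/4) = w^2 - 5*w + 21/4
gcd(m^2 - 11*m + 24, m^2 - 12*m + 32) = m - 8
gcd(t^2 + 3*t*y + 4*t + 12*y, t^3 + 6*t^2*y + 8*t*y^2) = 1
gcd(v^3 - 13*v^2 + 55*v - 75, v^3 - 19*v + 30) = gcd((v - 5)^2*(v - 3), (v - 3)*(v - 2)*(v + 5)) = v - 3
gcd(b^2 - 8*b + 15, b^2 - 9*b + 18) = b - 3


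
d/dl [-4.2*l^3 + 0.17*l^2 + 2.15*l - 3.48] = -12.6*l^2 + 0.34*l + 2.15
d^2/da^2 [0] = 0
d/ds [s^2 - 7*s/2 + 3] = 2*s - 7/2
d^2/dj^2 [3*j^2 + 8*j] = 6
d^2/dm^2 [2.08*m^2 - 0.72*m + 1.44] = 4.16000000000000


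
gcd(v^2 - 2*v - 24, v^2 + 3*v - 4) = v + 4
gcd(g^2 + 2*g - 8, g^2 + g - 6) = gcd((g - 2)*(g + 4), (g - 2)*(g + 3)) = g - 2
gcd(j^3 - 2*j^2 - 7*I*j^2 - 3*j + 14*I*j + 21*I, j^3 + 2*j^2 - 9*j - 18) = j - 3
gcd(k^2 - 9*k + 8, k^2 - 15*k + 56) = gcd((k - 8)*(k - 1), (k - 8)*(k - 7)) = k - 8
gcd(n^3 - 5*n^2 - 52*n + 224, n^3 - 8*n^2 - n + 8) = n - 8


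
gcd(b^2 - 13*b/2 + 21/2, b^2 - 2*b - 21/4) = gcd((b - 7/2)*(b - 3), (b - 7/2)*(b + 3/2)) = b - 7/2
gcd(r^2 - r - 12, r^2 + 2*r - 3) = r + 3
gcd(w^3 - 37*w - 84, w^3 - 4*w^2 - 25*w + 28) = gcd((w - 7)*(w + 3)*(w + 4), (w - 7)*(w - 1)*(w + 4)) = w^2 - 3*w - 28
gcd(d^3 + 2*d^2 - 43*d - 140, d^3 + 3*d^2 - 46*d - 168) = d^2 - 3*d - 28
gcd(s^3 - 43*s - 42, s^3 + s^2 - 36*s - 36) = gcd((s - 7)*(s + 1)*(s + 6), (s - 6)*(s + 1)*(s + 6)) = s^2 + 7*s + 6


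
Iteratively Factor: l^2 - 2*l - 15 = (l + 3)*(l - 5)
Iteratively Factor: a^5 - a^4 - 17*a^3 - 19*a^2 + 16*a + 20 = (a - 5)*(a^4 + 4*a^3 + 3*a^2 - 4*a - 4) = (a - 5)*(a + 2)*(a^3 + 2*a^2 - a - 2) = (a - 5)*(a - 1)*(a + 2)*(a^2 + 3*a + 2) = (a - 5)*(a - 1)*(a + 2)^2*(a + 1)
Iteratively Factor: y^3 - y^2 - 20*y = (y - 5)*(y^2 + 4*y) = y*(y - 5)*(y + 4)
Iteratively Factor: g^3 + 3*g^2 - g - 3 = (g - 1)*(g^2 + 4*g + 3) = (g - 1)*(g + 3)*(g + 1)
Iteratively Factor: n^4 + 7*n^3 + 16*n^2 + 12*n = (n + 3)*(n^3 + 4*n^2 + 4*n) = (n + 2)*(n + 3)*(n^2 + 2*n) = (n + 2)^2*(n + 3)*(n)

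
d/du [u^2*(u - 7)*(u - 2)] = u*(4*u^2 - 27*u + 28)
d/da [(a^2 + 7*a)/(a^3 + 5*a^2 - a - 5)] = (-a*(a + 7)*(3*a^2 + 10*a - 1) + (2*a + 7)*(a^3 + 5*a^2 - a - 5))/(a^3 + 5*a^2 - a - 5)^2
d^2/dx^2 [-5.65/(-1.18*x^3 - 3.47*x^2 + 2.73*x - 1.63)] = (-(40.002*x + 39.211)*(1.18*x^3 + 3.47*x^2 - 2.73*x + 1.63) + 5.65*(3.54*x^2 + 6.94*x - 2.73)*(7.08*x^2 + 13.88*x - 5.46))/(1.18*x^3 + 3.47*x^2 - 2.73*x + 1.63)^3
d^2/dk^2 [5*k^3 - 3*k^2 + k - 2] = 30*k - 6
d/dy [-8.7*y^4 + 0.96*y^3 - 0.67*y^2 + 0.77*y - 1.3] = -34.8*y^3 + 2.88*y^2 - 1.34*y + 0.77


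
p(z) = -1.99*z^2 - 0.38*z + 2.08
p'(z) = -3.98*z - 0.38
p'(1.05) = -4.56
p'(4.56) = -18.53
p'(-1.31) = 4.83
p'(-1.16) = 4.24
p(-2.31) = -7.66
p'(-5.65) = 22.11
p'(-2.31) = 8.81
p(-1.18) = -0.24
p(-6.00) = -67.28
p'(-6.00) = 23.50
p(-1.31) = -0.84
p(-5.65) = -59.30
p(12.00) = -289.04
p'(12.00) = -48.14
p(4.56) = -41.03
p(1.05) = -0.51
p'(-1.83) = 6.90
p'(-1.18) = 4.32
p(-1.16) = -0.16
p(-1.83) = -3.89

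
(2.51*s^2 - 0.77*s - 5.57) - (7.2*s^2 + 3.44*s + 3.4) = -4.69*s^2 - 4.21*s - 8.97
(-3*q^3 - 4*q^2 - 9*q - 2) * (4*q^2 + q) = -12*q^5 - 19*q^4 - 40*q^3 - 17*q^2 - 2*q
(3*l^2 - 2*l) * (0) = 0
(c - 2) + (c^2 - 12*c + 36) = c^2 - 11*c + 34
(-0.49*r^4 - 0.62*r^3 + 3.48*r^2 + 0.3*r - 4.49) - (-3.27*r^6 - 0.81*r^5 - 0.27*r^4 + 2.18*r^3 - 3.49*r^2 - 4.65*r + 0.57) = 3.27*r^6 + 0.81*r^5 - 0.22*r^4 - 2.8*r^3 + 6.97*r^2 + 4.95*r - 5.06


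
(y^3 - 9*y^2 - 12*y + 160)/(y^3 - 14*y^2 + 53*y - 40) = (y + 4)/(y - 1)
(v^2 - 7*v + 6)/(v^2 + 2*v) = (v^2 - 7*v + 6)/(v*(v + 2))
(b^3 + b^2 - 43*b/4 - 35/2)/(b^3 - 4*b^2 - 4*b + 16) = (b^2 - b - 35/4)/(b^2 - 6*b + 8)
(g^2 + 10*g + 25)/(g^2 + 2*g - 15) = (g + 5)/(g - 3)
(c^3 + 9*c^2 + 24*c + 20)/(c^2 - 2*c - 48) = (c^3 + 9*c^2 + 24*c + 20)/(c^2 - 2*c - 48)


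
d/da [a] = 1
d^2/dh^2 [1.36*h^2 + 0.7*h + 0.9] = 2.72000000000000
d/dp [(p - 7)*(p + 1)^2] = (p + 1)*(3*p - 13)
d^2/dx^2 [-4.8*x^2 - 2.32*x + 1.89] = -9.60000000000000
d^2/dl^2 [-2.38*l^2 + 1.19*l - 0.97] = -4.76000000000000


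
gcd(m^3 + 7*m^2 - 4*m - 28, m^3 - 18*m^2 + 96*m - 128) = m - 2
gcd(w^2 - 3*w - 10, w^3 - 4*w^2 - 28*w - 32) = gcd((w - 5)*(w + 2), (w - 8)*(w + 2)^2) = w + 2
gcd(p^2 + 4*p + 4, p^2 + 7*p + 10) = p + 2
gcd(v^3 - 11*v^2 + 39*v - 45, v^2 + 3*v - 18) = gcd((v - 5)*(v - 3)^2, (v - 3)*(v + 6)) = v - 3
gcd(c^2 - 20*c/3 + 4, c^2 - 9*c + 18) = c - 6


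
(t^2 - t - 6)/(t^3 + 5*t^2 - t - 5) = (t^2 - t - 6)/(t^3 + 5*t^2 - t - 5)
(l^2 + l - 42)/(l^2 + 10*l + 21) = (l - 6)/(l + 3)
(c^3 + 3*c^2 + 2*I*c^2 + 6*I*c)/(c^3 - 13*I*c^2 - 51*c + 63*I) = c*(c^2 + c*(3 + 2*I) + 6*I)/(c^3 - 13*I*c^2 - 51*c + 63*I)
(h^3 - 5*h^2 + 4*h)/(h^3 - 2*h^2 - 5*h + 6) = h*(h - 4)/(h^2 - h - 6)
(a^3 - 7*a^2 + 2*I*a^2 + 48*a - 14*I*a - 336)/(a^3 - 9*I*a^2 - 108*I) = (a^2 + a*(-7 + 8*I) - 56*I)/(a^2 - 3*I*a + 18)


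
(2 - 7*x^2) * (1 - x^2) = 7*x^4 - 9*x^2 + 2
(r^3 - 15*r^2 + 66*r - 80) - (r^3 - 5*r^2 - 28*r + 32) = -10*r^2 + 94*r - 112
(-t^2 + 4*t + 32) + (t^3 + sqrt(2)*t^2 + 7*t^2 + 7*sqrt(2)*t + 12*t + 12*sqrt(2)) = t^3 + sqrt(2)*t^2 + 6*t^2 + 7*sqrt(2)*t + 16*t + 12*sqrt(2) + 32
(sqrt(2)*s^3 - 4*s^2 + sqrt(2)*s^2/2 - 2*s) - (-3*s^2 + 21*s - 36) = sqrt(2)*s^3 - s^2 + sqrt(2)*s^2/2 - 23*s + 36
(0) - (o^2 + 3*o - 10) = -o^2 - 3*o + 10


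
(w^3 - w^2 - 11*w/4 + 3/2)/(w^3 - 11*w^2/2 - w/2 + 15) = (w - 1/2)/(w - 5)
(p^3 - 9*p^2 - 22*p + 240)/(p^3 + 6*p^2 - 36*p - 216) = (p^2 - 3*p - 40)/(p^2 + 12*p + 36)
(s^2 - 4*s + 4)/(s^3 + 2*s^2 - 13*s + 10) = (s - 2)/(s^2 + 4*s - 5)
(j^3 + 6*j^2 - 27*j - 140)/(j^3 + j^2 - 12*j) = (j^2 + 2*j - 35)/(j*(j - 3))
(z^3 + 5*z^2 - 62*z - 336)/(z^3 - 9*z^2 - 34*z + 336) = (z + 7)/(z - 7)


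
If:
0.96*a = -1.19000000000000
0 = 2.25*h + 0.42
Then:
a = -1.24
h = -0.19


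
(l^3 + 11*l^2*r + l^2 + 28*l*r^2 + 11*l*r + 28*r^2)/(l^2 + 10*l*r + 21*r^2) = (l^2 + 4*l*r + l + 4*r)/(l + 3*r)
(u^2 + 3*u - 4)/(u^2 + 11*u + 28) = (u - 1)/(u + 7)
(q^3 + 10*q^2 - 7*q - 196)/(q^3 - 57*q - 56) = (q^2 + 3*q - 28)/(q^2 - 7*q - 8)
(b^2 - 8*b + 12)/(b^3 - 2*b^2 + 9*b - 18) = (b - 6)/(b^2 + 9)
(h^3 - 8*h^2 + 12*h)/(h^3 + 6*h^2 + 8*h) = (h^2 - 8*h + 12)/(h^2 + 6*h + 8)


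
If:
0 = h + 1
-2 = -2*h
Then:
No Solution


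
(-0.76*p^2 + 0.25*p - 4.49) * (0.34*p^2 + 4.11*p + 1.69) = -0.2584*p^4 - 3.0386*p^3 - 1.7835*p^2 - 18.0314*p - 7.5881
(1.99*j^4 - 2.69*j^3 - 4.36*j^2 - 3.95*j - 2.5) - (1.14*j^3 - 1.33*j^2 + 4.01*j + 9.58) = 1.99*j^4 - 3.83*j^3 - 3.03*j^2 - 7.96*j - 12.08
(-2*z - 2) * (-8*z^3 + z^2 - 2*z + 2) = 16*z^4 + 14*z^3 + 2*z^2 - 4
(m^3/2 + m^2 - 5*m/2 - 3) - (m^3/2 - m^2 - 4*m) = 2*m^2 + 3*m/2 - 3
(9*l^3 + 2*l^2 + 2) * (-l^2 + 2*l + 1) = -9*l^5 + 16*l^4 + 13*l^3 + 4*l + 2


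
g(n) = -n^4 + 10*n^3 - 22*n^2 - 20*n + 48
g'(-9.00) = 5722.00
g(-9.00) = -15405.00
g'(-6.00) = 2188.00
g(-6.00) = -4080.00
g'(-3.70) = 756.11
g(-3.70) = -873.13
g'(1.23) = -36.18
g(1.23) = 6.44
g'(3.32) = 18.21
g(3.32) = -16.44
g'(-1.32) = 99.55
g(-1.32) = 10.03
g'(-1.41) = 112.90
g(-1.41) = 0.48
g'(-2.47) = 331.98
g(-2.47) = -224.73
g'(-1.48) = 123.80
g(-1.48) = -7.80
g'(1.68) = -28.21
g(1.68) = -8.24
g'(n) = -4*n^3 + 30*n^2 - 44*n - 20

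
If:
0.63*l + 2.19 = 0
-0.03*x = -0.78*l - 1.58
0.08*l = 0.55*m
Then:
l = -3.48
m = -0.51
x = -37.71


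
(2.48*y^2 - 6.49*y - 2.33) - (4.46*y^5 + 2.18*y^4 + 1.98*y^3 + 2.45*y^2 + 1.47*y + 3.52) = -4.46*y^5 - 2.18*y^4 - 1.98*y^3 + 0.0299999999999998*y^2 - 7.96*y - 5.85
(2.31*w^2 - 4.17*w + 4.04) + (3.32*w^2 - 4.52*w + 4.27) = 5.63*w^2 - 8.69*w + 8.31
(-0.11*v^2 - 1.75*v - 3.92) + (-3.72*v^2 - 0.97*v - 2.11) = -3.83*v^2 - 2.72*v - 6.03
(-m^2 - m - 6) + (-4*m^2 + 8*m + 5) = -5*m^2 + 7*m - 1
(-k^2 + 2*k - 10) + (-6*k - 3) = -k^2 - 4*k - 13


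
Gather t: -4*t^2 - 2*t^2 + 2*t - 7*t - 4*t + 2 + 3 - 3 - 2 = -6*t^2 - 9*t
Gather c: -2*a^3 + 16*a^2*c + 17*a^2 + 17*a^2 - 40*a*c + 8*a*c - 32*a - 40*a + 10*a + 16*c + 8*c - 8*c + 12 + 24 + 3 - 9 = -2*a^3 + 34*a^2 - 62*a + c*(16*a^2 - 32*a + 16) + 30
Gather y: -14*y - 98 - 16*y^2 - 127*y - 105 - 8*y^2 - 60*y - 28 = -24*y^2 - 201*y - 231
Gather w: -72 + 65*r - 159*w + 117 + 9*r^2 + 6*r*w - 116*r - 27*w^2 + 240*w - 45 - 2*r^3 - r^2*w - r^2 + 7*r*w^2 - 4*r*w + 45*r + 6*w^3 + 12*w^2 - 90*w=-2*r^3 + 8*r^2 - 6*r + 6*w^3 + w^2*(7*r - 15) + w*(-r^2 + 2*r - 9)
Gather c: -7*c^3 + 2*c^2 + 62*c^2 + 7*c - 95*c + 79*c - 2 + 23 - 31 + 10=-7*c^3 + 64*c^2 - 9*c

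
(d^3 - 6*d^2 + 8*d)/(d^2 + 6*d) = (d^2 - 6*d + 8)/(d + 6)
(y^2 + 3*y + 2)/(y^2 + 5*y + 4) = (y + 2)/(y + 4)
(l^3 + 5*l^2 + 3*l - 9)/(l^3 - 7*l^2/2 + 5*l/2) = 2*(l^2 + 6*l + 9)/(l*(2*l - 5))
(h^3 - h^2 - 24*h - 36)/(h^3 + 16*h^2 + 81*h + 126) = (h^2 - 4*h - 12)/(h^2 + 13*h + 42)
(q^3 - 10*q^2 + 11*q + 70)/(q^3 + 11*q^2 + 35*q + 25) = (q^3 - 10*q^2 + 11*q + 70)/(q^3 + 11*q^2 + 35*q + 25)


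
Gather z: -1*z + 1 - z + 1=2 - 2*z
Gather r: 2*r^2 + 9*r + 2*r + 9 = 2*r^2 + 11*r + 9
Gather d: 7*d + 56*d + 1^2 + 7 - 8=63*d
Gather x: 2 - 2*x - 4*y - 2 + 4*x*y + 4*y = x*(4*y - 2)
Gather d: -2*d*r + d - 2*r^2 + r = d*(1 - 2*r) - 2*r^2 + r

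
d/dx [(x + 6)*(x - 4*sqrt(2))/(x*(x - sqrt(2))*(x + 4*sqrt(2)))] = (-x^4 - 12*x^3 + 8*sqrt(2)*x^3 + 16*x^2 + 54*sqrt(2)*x^2 + 288*x - 192*sqrt(2))/(x^2*(x^4 + 6*sqrt(2)*x^3 + 2*x^2 - 48*sqrt(2)*x + 64))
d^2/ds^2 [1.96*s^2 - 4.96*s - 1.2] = 3.92000000000000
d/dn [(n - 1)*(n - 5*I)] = 2*n - 1 - 5*I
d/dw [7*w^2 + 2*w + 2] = 14*w + 2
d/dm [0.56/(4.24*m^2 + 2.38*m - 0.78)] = (-4.7488*m - 1.3328)/(4.24*m^2 + 2.38*m - 0.78)^2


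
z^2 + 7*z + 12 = (z + 3)*(z + 4)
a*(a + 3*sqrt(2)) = a^2 + 3*sqrt(2)*a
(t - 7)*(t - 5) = t^2 - 12*t + 35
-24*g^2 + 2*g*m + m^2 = (-4*g + m)*(6*g + m)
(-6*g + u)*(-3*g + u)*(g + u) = 18*g^3 + 9*g^2*u - 8*g*u^2 + u^3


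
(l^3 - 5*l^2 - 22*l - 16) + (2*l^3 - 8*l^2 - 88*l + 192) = 3*l^3 - 13*l^2 - 110*l + 176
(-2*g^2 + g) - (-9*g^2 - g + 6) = 7*g^2 + 2*g - 6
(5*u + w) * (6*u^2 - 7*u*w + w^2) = 30*u^3 - 29*u^2*w - 2*u*w^2 + w^3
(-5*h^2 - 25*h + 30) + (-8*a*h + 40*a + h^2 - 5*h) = -8*a*h + 40*a - 4*h^2 - 30*h + 30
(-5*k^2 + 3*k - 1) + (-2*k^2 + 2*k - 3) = -7*k^2 + 5*k - 4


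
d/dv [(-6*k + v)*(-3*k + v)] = -9*k + 2*v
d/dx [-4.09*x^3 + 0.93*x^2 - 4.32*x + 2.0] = -12.27*x^2 + 1.86*x - 4.32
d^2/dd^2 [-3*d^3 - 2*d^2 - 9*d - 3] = -18*d - 4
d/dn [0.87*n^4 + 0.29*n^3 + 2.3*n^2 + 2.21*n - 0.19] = 3.48*n^3 + 0.87*n^2 + 4.6*n + 2.21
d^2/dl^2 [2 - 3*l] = 0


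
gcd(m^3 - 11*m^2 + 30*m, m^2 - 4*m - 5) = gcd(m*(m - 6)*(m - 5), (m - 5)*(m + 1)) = m - 5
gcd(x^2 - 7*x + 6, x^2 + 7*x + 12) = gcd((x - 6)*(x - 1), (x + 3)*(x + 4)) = 1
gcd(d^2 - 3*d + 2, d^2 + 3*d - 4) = d - 1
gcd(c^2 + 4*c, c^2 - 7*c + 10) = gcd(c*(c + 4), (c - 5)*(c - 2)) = 1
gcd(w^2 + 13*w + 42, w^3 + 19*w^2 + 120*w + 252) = w^2 + 13*w + 42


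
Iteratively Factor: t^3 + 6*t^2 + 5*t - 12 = (t - 1)*(t^2 + 7*t + 12) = (t - 1)*(t + 4)*(t + 3)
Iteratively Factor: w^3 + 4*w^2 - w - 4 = (w + 4)*(w^2 - 1) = (w - 1)*(w + 4)*(w + 1)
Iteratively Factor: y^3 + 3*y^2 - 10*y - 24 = (y - 3)*(y^2 + 6*y + 8) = (y - 3)*(y + 2)*(y + 4)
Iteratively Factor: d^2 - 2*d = (d - 2)*(d)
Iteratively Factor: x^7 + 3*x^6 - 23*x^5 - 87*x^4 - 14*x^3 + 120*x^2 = (x)*(x^6 + 3*x^5 - 23*x^4 - 87*x^3 - 14*x^2 + 120*x) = x*(x + 2)*(x^5 + x^4 - 25*x^3 - 37*x^2 + 60*x) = x*(x + 2)*(x + 3)*(x^4 - 2*x^3 - 19*x^2 + 20*x) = x*(x - 5)*(x + 2)*(x + 3)*(x^3 + 3*x^2 - 4*x) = x*(x - 5)*(x - 1)*(x + 2)*(x + 3)*(x^2 + 4*x) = x*(x - 5)*(x - 1)*(x + 2)*(x + 3)*(x + 4)*(x)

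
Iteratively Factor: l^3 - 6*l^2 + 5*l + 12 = (l - 3)*(l^2 - 3*l - 4) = (l - 4)*(l - 3)*(l + 1)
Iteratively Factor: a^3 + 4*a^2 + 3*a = (a)*(a^2 + 4*a + 3) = a*(a + 3)*(a + 1)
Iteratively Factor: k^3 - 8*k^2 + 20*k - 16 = (k - 2)*(k^2 - 6*k + 8) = (k - 4)*(k - 2)*(k - 2)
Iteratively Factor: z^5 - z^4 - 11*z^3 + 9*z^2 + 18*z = (z)*(z^4 - z^3 - 11*z^2 + 9*z + 18) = z*(z - 3)*(z^3 + 2*z^2 - 5*z - 6) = z*(z - 3)*(z + 1)*(z^2 + z - 6) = z*(z - 3)*(z + 1)*(z + 3)*(z - 2)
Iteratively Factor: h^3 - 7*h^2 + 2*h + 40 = (h - 5)*(h^2 - 2*h - 8) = (h - 5)*(h - 4)*(h + 2)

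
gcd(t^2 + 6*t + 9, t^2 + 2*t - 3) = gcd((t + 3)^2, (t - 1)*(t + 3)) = t + 3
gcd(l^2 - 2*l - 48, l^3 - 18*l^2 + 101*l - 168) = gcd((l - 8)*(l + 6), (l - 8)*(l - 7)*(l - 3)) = l - 8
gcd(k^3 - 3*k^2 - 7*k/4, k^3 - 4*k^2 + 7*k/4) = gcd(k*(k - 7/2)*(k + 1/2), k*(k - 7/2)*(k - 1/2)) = k^2 - 7*k/2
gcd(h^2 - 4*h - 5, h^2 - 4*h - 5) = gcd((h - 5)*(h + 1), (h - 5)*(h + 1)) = h^2 - 4*h - 5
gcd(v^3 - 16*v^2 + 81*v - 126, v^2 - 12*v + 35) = v - 7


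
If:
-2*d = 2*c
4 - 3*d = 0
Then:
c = -4/3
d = 4/3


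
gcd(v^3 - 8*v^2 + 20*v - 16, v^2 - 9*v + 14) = v - 2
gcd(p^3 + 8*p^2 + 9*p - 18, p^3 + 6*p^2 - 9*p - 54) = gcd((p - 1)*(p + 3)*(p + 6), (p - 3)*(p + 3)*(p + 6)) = p^2 + 9*p + 18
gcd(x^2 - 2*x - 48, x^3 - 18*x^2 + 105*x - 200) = x - 8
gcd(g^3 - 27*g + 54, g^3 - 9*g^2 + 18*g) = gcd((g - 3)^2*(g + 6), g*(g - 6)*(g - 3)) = g - 3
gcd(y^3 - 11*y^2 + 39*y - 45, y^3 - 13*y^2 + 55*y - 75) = y^2 - 8*y + 15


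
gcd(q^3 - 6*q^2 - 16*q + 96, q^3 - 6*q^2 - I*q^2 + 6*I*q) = q - 6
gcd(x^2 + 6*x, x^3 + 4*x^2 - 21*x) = x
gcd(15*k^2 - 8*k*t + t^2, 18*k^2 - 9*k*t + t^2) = -3*k + t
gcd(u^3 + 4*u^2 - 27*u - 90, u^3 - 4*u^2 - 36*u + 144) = u + 6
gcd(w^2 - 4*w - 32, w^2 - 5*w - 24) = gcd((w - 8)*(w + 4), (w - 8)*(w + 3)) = w - 8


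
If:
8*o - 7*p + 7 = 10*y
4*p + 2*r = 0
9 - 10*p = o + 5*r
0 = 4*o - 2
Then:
No Solution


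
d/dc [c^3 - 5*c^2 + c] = 3*c^2 - 10*c + 1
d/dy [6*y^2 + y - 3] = 12*y + 1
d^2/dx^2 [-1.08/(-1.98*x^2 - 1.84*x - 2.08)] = (-8.468064*x^2 - 7.869312*x + 1.08*(3.96*x + 1.84)*(7.92*x + 3.68) - 8.895744)/(1.98*x^2 + 1.84*x + 2.08)^3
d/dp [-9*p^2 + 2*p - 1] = 2 - 18*p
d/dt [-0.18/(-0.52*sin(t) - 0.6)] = -0.0936*cos(t)/(0.52*sin(t) + 0.6)^2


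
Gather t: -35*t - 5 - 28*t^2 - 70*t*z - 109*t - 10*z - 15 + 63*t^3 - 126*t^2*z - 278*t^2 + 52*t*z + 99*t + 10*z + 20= 63*t^3 + t^2*(-126*z - 306) + t*(-18*z - 45)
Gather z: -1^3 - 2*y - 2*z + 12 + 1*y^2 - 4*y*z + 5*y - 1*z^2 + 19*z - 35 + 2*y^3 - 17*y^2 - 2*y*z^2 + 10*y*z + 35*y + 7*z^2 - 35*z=2*y^3 - 16*y^2 + 38*y + z^2*(6 - 2*y) + z*(6*y - 18) - 24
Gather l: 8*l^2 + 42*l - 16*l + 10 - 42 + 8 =8*l^2 + 26*l - 24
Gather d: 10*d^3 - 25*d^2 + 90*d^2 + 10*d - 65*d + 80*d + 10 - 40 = 10*d^3 + 65*d^2 + 25*d - 30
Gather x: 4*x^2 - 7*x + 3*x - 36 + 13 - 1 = 4*x^2 - 4*x - 24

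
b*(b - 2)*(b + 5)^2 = b^4 + 8*b^3 + 5*b^2 - 50*b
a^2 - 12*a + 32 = (a - 8)*(a - 4)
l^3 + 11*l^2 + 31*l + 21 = (l + 1)*(l + 3)*(l + 7)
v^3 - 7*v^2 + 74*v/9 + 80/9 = (v - 5)*(v - 8/3)*(v + 2/3)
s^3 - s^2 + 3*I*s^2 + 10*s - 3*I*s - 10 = (s - 1)*(s - 2*I)*(s + 5*I)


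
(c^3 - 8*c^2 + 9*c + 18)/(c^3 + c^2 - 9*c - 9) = (c - 6)/(c + 3)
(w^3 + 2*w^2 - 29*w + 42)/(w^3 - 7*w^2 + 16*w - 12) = (w + 7)/(w - 2)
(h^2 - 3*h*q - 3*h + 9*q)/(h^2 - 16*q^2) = (h^2 - 3*h*q - 3*h + 9*q)/(h^2 - 16*q^2)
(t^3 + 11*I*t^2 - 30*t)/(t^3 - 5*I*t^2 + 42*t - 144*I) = t*(t + 5*I)/(t^2 - 11*I*t - 24)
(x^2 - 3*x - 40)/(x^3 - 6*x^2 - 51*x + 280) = (x + 5)/(x^2 + 2*x - 35)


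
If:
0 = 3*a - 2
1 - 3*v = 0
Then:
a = 2/3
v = 1/3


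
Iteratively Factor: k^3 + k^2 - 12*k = (k)*(k^2 + k - 12) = k*(k - 3)*(k + 4)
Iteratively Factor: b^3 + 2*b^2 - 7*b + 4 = (b - 1)*(b^2 + 3*b - 4) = (b - 1)^2*(b + 4)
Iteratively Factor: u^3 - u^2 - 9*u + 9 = (u - 3)*(u^2 + 2*u - 3) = (u - 3)*(u - 1)*(u + 3)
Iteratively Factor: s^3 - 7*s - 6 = (s + 2)*(s^2 - 2*s - 3) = (s - 3)*(s + 2)*(s + 1)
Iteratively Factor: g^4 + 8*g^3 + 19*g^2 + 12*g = (g + 1)*(g^3 + 7*g^2 + 12*g) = (g + 1)*(g + 4)*(g^2 + 3*g) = (g + 1)*(g + 3)*(g + 4)*(g)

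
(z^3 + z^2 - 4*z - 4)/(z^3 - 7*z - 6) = (z - 2)/(z - 3)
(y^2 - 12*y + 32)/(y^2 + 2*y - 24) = (y - 8)/(y + 6)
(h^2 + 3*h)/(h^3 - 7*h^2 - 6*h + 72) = h/(h^2 - 10*h + 24)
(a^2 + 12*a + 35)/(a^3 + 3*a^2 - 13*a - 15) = (a + 7)/(a^2 - 2*a - 3)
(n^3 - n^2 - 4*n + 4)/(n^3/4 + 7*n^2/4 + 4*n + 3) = 4*(n^2 - 3*n + 2)/(n^2 + 5*n + 6)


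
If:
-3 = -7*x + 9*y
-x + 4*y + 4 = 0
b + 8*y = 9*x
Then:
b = -16/19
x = -24/19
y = -25/19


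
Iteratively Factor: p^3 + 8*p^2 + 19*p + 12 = (p + 1)*(p^2 + 7*p + 12) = (p + 1)*(p + 3)*(p + 4)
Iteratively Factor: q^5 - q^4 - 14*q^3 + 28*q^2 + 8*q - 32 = (q - 2)*(q^4 + q^3 - 12*q^2 + 4*q + 16) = (q - 2)*(q + 4)*(q^3 - 3*q^2 + 4) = (q - 2)^2*(q + 4)*(q^2 - q - 2) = (q - 2)^3*(q + 4)*(q + 1)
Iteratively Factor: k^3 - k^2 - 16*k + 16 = (k - 1)*(k^2 - 16) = (k - 1)*(k + 4)*(k - 4)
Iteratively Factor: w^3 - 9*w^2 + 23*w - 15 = (w - 1)*(w^2 - 8*w + 15) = (w - 3)*(w - 1)*(w - 5)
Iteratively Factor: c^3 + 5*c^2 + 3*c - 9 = (c + 3)*(c^2 + 2*c - 3) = (c + 3)^2*(c - 1)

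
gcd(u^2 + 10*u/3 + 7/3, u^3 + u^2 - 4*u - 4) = u + 1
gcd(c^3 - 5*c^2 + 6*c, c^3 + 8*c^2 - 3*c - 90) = c - 3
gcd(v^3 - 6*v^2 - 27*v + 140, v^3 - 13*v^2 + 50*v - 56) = v^2 - 11*v + 28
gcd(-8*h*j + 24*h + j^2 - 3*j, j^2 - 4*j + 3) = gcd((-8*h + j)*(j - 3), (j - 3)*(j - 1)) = j - 3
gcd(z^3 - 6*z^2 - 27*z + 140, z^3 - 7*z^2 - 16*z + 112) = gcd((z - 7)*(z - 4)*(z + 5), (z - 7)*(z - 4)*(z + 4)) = z^2 - 11*z + 28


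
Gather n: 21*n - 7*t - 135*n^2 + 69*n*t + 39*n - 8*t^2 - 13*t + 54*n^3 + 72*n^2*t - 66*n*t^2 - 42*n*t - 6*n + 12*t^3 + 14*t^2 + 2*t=54*n^3 + n^2*(72*t - 135) + n*(-66*t^2 + 27*t + 54) + 12*t^3 + 6*t^2 - 18*t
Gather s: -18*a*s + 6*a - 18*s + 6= 6*a + s*(-18*a - 18) + 6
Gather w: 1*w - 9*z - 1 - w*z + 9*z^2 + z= w*(1 - z) + 9*z^2 - 8*z - 1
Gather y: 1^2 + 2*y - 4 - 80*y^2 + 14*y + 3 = -80*y^2 + 16*y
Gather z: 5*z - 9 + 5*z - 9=10*z - 18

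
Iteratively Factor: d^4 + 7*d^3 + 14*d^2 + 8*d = (d)*(d^3 + 7*d^2 + 14*d + 8) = d*(d + 1)*(d^2 + 6*d + 8) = d*(d + 1)*(d + 2)*(d + 4)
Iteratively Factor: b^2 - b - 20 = (b + 4)*(b - 5)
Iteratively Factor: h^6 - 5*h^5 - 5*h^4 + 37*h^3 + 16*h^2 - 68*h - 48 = (h + 1)*(h^5 - 6*h^4 + h^3 + 36*h^2 - 20*h - 48) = (h - 2)*(h + 1)*(h^4 - 4*h^3 - 7*h^2 + 22*h + 24) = (h - 3)*(h - 2)*(h + 1)*(h^3 - h^2 - 10*h - 8) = (h - 3)*(h - 2)*(h + 1)^2*(h^2 - 2*h - 8) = (h - 3)*(h - 2)*(h + 1)^2*(h + 2)*(h - 4)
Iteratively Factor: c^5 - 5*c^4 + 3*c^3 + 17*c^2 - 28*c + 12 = (c - 2)*(c^4 - 3*c^3 - 3*c^2 + 11*c - 6) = (c - 2)*(c + 2)*(c^3 - 5*c^2 + 7*c - 3) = (c - 2)*(c - 1)*(c + 2)*(c^2 - 4*c + 3) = (c - 3)*(c - 2)*(c - 1)*(c + 2)*(c - 1)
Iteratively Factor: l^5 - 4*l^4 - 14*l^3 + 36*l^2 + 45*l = (l + 1)*(l^4 - 5*l^3 - 9*l^2 + 45*l) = l*(l + 1)*(l^3 - 5*l^2 - 9*l + 45) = l*(l + 1)*(l + 3)*(l^2 - 8*l + 15) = l*(l - 5)*(l + 1)*(l + 3)*(l - 3)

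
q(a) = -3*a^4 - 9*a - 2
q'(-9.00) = 8739.00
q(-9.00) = -19604.00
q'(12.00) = -20745.00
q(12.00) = -62318.00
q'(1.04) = -22.50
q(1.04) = -14.87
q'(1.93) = -95.27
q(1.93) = -60.99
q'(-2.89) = 280.65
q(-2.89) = -185.26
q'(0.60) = -11.59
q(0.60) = -7.79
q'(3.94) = -742.96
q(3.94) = -760.41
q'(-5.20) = 1678.30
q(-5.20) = -2148.68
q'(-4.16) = 854.90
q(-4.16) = -863.01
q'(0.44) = -10.02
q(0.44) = -6.07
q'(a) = -12*a^3 - 9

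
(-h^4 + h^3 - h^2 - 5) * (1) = -h^4 + h^3 - h^2 - 5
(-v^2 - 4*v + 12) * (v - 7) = -v^3 + 3*v^2 + 40*v - 84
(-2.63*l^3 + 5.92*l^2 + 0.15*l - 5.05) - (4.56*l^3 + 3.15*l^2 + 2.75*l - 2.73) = -7.19*l^3 + 2.77*l^2 - 2.6*l - 2.32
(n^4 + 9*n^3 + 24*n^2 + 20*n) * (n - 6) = n^5 + 3*n^4 - 30*n^3 - 124*n^2 - 120*n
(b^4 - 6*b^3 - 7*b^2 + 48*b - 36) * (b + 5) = b^5 - b^4 - 37*b^3 + 13*b^2 + 204*b - 180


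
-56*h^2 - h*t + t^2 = (-8*h + t)*(7*h + t)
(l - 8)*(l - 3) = l^2 - 11*l + 24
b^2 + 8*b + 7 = (b + 1)*(b + 7)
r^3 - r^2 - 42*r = r*(r - 7)*(r + 6)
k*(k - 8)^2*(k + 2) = k^4 - 14*k^3 + 32*k^2 + 128*k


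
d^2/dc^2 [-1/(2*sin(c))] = (sin(c)^2 - 2)/(2*sin(c)^3)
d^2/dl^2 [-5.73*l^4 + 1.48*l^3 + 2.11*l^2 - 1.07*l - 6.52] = -68.76*l^2 + 8.88*l + 4.22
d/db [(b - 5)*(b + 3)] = 2*b - 2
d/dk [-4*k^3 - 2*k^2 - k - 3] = -12*k^2 - 4*k - 1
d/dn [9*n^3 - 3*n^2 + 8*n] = 27*n^2 - 6*n + 8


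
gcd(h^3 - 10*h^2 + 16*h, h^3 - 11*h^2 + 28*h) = h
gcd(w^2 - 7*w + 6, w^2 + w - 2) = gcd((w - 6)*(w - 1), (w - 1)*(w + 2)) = w - 1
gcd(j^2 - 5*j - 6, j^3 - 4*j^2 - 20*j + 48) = j - 6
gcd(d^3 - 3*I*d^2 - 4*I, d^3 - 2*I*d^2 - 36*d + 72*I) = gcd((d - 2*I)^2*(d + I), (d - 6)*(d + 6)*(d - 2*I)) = d - 2*I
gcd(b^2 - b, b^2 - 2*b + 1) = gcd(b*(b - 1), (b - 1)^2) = b - 1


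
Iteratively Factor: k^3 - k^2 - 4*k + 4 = (k + 2)*(k^2 - 3*k + 2) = (k - 1)*(k + 2)*(k - 2)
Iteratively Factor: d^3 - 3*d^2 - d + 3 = (d - 3)*(d^2 - 1) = (d - 3)*(d + 1)*(d - 1)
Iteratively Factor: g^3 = (g)*(g^2) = g^2*(g)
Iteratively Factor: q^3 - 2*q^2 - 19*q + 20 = (q - 5)*(q^2 + 3*q - 4) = (q - 5)*(q + 4)*(q - 1)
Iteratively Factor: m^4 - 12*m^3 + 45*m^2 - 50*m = (m - 5)*(m^3 - 7*m^2 + 10*m) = (m - 5)*(m - 2)*(m^2 - 5*m) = (m - 5)^2*(m - 2)*(m)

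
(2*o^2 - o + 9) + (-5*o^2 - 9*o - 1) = -3*o^2 - 10*o + 8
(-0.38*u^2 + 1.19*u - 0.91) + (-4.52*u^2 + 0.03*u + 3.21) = -4.9*u^2 + 1.22*u + 2.3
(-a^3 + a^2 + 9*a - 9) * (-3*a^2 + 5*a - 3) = 3*a^5 - 8*a^4 - 19*a^3 + 69*a^2 - 72*a + 27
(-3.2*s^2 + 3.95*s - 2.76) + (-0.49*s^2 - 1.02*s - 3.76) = -3.69*s^2 + 2.93*s - 6.52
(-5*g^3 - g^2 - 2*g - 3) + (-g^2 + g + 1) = -5*g^3 - 2*g^2 - g - 2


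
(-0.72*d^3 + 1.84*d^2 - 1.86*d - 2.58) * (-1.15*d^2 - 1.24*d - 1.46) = 0.828*d^5 - 1.2232*d^4 + 0.9086*d^3 + 2.587*d^2 + 5.9148*d + 3.7668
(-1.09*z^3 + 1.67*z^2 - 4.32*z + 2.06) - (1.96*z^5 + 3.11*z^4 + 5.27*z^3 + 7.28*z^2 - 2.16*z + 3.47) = -1.96*z^5 - 3.11*z^4 - 6.36*z^3 - 5.61*z^2 - 2.16*z - 1.41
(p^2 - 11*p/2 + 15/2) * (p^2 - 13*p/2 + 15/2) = p^4 - 12*p^3 + 203*p^2/4 - 90*p + 225/4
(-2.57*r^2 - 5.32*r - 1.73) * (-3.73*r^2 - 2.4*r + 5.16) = 9.5861*r^4 + 26.0116*r^3 + 5.9597*r^2 - 23.2992*r - 8.9268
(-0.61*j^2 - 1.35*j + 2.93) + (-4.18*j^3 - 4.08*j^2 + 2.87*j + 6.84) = -4.18*j^3 - 4.69*j^2 + 1.52*j + 9.77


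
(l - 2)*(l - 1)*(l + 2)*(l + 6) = l^4 + 5*l^3 - 10*l^2 - 20*l + 24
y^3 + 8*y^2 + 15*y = y*(y + 3)*(y + 5)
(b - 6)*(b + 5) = b^2 - b - 30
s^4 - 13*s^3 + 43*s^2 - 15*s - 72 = (s - 8)*(s - 3)^2*(s + 1)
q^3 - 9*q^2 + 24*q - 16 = (q - 4)^2*(q - 1)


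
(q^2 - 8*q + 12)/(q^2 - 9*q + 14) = (q - 6)/(q - 7)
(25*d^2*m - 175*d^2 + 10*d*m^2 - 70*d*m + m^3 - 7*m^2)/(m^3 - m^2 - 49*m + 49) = (25*d^2 + 10*d*m + m^2)/(m^2 + 6*m - 7)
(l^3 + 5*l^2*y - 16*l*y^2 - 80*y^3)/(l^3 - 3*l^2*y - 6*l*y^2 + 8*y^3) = (-l^2 - 9*l*y - 20*y^2)/(-l^2 - l*y + 2*y^2)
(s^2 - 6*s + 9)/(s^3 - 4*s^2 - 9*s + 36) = (s - 3)/(s^2 - s - 12)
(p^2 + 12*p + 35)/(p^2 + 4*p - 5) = (p + 7)/(p - 1)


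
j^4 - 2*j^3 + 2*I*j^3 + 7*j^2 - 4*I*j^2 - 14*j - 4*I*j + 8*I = (j - 2)*(j - I)^2*(j + 4*I)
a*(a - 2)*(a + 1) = a^3 - a^2 - 2*a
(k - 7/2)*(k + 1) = k^2 - 5*k/2 - 7/2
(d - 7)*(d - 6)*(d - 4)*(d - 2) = d^4 - 19*d^3 + 128*d^2 - 356*d + 336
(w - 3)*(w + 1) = w^2 - 2*w - 3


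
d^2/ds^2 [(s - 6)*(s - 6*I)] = 2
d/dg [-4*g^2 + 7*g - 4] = 7 - 8*g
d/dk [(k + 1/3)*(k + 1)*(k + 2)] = 3*k^2 + 20*k/3 + 3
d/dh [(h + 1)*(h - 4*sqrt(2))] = 2*h - 4*sqrt(2) + 1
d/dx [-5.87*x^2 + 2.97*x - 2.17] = 2.97 - 11.74*x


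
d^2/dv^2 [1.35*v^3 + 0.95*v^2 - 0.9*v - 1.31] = 8.1*v + 1.9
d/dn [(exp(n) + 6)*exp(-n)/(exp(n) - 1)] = (-exp(2*n) - 12*exp(n) + 6)*exp(-n)/(exp(2*n) - 2*exp(n) + 1)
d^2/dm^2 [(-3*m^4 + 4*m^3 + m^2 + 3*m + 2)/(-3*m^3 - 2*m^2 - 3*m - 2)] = 2*(27*m^5 + 126*m^4 + 91*m^3 + 42*m^2 - 12*m + 4)/(27*m^9 + 54*m^8 + 117*m^7 + 170*m^6 + 189*m^5 + 186*m^4 + 135*m^3 + 78*m^2 + 36*m + 8)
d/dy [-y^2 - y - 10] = -2*y - 1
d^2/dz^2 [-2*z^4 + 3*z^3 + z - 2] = 6*z*(3 - 4*z)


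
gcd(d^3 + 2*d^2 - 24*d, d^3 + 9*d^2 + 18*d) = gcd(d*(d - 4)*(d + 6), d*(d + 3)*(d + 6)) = d^2 + 6*d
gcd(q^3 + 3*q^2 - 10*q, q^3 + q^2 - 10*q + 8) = q - 2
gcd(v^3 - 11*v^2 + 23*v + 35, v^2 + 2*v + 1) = v + 1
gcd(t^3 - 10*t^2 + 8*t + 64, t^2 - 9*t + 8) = t - 8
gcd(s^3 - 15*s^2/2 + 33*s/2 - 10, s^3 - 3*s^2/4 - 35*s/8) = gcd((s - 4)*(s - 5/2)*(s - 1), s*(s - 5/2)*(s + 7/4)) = s - 5/2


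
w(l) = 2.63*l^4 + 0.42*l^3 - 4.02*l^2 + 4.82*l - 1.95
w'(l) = 10.52*l^3 + 1.26*l^2 - 8.04*l + 4.82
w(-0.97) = -8.46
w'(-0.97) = 4.20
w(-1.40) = -7.63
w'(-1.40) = -10.32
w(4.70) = 1258.86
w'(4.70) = 1087.08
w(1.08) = 2.67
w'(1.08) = 10.86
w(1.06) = 2.46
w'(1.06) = 10.24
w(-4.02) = 573.27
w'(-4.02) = -625.93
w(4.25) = 836.21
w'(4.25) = 800.98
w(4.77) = 1336.69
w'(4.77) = 1136.89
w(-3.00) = 149.10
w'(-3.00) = -243.76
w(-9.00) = 16578.30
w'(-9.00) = -7489.84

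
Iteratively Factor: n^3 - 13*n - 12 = (n + 1)*(n^2 - n - 12) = (n + 1)*(n + 3)*(n - 4)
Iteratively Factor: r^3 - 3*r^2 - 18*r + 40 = (r + 4)*(r^2 - 7*r + 10) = (r - 5)*(r + 4)*(r - 2)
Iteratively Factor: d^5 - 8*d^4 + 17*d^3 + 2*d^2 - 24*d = (d + 1)*(d^4 - 9*d^3 + 26*d^2 - 24*d) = (d - 3)*(d + 1)*(d^3 - 6*d^2 + 8*d) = d*(d - 3)*(d + 1)*(d^2 - 6*d + 8) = d*(d - 4)*(d - 3)*(d + 1)*(d - 2)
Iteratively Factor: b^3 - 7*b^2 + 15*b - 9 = (b - 3)*(b^2 - 4*b + 3) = (b - 3)*(b - 1)*(b - 3)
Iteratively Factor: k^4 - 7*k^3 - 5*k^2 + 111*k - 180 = (k - 3)*(k^3 - 4*k^2 - 17*k + 60) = (k - 3)^2*(k^2 - k - 20) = (k - 3)^2*(k + 4)*(k - 5)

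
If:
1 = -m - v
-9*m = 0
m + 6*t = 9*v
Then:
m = 0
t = -3/2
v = -1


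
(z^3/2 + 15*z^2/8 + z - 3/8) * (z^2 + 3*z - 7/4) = z^5/2 + 27*z^4/8 + 23*z^3/4 - 21*z^2/32 - 23*z/8 + 21/32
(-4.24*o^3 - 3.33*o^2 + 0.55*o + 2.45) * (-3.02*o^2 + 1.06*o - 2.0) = 12.8048*o^5 + 5.5622*o^4 + 3.2892*o^3 - 0.156000000000001*o^2 + 1.497*o - 4.9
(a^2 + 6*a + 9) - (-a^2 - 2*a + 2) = 2*a^2 + 8*a + 7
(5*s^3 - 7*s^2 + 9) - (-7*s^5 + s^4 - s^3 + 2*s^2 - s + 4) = 7*s^5 - s^4 + 6*s^3 - 9*s^2 + s + 5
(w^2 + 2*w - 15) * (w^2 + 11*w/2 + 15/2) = w^4 + 15*w^3/2 + 7*w^2/2 - 135*w/2 - 225/2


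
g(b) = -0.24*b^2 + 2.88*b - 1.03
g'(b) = 2.88 - 0.48*b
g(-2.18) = -8.45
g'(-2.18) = 3.93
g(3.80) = 6.45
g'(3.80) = 1.06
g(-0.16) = -1.50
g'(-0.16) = 2.96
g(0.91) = 1.39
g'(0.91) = 2.44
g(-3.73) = -15.11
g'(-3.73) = 4.67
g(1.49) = 2.73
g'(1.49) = 2.16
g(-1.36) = -5.39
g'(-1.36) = 3.53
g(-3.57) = -14.37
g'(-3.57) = 4.59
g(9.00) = 5.45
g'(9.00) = -1.44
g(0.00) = -1.03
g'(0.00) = 2.88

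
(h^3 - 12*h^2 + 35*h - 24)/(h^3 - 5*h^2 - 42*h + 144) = (h - 1)/(h + 6)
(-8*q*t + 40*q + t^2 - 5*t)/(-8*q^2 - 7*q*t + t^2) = (t - 5)/(q + t)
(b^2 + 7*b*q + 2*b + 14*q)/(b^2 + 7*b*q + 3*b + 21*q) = (b + 2)/(b + 3)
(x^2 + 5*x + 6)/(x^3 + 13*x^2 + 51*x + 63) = (x + 2)/(x^2 + 10*x + 21)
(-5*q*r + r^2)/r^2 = (-5*q + r)/r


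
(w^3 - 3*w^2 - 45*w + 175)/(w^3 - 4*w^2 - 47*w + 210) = (w - 5)/(w - 6)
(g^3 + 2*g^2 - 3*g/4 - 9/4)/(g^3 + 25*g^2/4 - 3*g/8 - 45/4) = 2*(2*g^2 + g - 3)/(4*g^2 + 19*g - 30)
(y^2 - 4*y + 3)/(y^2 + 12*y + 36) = (y^2 - 4*y + 3)/(y^2 + 12*y + 36)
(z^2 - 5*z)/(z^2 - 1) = z*(z - 5)/(z^2 - 1)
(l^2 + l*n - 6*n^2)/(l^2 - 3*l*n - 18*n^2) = (l - 2*n)/(l - 6*n)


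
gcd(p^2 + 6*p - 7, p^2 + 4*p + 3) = 1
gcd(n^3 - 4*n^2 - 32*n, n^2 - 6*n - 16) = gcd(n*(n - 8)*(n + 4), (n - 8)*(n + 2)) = n - 8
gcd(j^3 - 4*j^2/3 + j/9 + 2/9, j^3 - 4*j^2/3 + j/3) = j - 1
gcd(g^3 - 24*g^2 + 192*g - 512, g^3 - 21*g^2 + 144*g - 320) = g^2 - 16*g + 64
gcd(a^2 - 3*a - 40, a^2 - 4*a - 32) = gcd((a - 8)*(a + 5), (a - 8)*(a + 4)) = a - 8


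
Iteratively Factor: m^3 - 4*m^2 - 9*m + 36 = (m - 4)*(m^2 - 9) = (m - 4)*(m + 3)*(m - 3)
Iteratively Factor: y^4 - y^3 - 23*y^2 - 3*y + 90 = (y - 5)*(y^3 + 4*y^2 - 3*y - 18) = (y - 5)*(y + 3)*(y^2 + y - 6) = (y - 5)*(y + 3)^2*(y - 2)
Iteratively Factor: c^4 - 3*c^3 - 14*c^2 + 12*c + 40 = (c + 2)*(c^3 - 5*c^2 - 4*c + 20) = (c - 2)*(c + 2)*(c^2 - 3*c - 10) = (c - 5)*(c - 2)*(c + 2)*(c + 2)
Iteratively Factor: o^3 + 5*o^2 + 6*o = (o)*(o^2 + 5*o + 6) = o*(o + 3)*(o + 2)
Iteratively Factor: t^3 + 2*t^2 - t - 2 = (t + 2)*(t^2 - 1) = (t + 1)*(t + 2)*(t - 1)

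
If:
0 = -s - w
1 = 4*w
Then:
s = -1/4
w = 1/4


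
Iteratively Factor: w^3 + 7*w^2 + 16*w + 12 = (w + 3)*(w^2 + 4*w + 4) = (w + 2)*(w + 3)*(w + 2)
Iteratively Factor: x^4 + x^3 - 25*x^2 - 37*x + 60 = (x + 3)*(x^3 - 2*x^2 - 19*x + 20) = (x + 3)*(x + 4)*(x^2 - 6*x + 5) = (x - 5)*(x + 3)*(x + 4)*(x - 1)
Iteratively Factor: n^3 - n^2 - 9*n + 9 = (n + 3)*(n^2 - 4*n + 3) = (n - 1)*(n + 3)*(n - 3)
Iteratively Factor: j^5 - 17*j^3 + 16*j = (j)*(j^4 - 17*j^2 + 16) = j*(j - 1)*(j^3 + j^2 - 16*j - 16) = j*(j - 4)*(j - 1)*(j^2 + 5*j + 4) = j*(j - 4)*(j - 1)*(j + 1)*(j + 4)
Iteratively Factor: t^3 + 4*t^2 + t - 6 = (t - 1)*(t^2 + 5*t + 6) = (t - 1)*(t + 3)*(t + 2)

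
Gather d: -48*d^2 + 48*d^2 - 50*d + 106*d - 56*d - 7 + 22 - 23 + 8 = 0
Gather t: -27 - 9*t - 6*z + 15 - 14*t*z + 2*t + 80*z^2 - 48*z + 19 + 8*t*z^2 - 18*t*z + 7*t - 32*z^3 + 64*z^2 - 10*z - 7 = t*(8*z^2 - 32*z) - 32*z^3 + 144*z^2 - 64*z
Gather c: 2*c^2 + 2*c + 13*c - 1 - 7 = 2*c^2 + 15*c - 8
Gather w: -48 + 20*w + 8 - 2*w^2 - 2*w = -2*w^2 + 18*w - 40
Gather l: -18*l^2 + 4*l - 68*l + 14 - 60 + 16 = -18*l^2 - 64*l - 30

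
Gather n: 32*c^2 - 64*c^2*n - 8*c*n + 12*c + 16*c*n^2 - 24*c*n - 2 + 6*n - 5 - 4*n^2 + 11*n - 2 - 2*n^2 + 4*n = 32*c^2 + 12*c + n^2*(16*c - 6) + n*(-64*c^2 - 32*c + 21) - 9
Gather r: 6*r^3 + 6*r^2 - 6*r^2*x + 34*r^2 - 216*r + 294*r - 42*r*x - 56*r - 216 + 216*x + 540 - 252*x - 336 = 6*r^3 + r^2*(40 - 6*x) + r*(22 - 42*x) - 36*x - 12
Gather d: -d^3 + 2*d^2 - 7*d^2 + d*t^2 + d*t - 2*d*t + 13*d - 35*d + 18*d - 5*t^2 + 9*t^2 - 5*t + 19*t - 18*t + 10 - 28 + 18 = -d^3 - 5*d^2 + d*(t^2 - t - 4) + 4*t^2 - 4*t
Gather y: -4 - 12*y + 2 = -12*y - 2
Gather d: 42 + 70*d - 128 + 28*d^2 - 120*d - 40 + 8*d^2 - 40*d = 36*d^2 - 90*d - 126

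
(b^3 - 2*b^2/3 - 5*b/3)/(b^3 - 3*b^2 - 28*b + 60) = b*(3*b^2 - 2*b - 5)/(3*(b^3 - 3*b^2 - 28*b + 60))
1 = 1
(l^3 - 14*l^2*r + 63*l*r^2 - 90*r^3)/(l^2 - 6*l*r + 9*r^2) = (-l^2 + 11*l*r - 30*r^2)/(-l + 3*r)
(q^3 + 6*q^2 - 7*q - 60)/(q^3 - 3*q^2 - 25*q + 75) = (q + 4)/(q - 5)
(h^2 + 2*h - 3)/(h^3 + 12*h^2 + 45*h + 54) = (h - 1)/(h^2 + 9*h + 18)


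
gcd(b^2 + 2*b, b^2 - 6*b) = b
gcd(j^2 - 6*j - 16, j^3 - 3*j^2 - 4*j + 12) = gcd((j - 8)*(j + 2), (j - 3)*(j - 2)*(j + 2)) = j + 2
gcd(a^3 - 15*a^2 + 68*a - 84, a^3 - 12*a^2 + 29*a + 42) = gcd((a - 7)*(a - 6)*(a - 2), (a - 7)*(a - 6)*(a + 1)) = a^2 - 13*a + 42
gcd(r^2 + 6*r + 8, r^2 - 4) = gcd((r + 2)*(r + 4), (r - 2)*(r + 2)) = r + 2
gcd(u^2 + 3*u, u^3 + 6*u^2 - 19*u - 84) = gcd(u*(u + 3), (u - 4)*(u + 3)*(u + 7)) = u + 3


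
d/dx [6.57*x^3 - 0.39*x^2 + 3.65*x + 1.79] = 19.71*x^2 - 0.78*x + 3.65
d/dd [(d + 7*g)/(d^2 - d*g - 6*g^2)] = (d^2 - d*g - 6*g^2 - (d + 7*g)*(2*d - g))/(-d^2 + d*g + 6*g^2)^2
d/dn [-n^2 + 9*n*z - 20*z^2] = -2*n + 9*z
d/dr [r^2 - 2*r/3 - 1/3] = 2*r - 2/3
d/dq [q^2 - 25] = 2*q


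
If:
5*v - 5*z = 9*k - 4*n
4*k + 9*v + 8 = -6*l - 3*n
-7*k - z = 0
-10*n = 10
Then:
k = -z/7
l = -107*z/105 - 61/30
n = -1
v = 26*z/35 + 4/5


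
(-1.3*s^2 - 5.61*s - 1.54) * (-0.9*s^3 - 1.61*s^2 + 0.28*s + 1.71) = 1.17*s^5 + 7.142*s^4 + 10.0541*s^3 - 1.3144*s^2 - 10.0243*s - 2.6334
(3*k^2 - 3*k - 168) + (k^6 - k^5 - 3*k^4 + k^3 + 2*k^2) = k^6 - k^5 - 3*k^4 + k^3 + 5*k^2 - 3*k - 168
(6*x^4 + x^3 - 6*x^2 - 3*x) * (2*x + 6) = 12*x^5 + 38*x^4 - 6*x^3 - 42*x^2 - 18*x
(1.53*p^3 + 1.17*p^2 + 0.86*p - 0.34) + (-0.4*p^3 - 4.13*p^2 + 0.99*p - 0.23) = 1.13*p^3 - 2.96*p^2 + 1.85*p - 0.57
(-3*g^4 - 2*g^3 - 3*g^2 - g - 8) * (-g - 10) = 3*g^5 + 32*g^4 + 23*g^3 + 31*g^2 + 18*g + 80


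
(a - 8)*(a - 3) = a^2 - 11*a + 24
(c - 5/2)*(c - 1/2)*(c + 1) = c^3 - 2*c^2 - 7*c/4 + 5/4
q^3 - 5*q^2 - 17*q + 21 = (q - 7)*(q - 1)*(q + 3)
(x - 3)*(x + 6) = x^2 + 3*x - 18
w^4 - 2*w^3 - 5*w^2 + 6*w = w*(w - 3)*(w - 1)*(w + 2)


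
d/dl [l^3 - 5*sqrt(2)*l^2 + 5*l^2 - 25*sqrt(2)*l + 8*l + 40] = 3*l^2 - 10*sqrt(2)*l + 10*l - 25*sqrt(2) + 8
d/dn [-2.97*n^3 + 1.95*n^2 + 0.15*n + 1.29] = -8.91*n^2 + 3.9*n + 0.15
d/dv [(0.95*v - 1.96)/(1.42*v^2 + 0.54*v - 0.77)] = (-1.349*v^2 + 5.5664*v + 0.3269)/(2.0164*v^4 + 1.5336*v^3 - 1.8952*v^2 - 0.8316*v + 0.5929)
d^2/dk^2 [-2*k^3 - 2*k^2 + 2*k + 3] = -12*k - 4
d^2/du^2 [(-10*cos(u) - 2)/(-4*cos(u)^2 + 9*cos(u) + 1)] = 2*(180*(1 - cos(2*u))^2*cos(u) + 61*(1 - cos(2*u))^2 - 59*cos(u) + 222*cos(2*u) + 123*cos(3*u) - 40*cos(5*u) - 102)/(9*cos(u) - 2*cos(2*u) - 1)^3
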